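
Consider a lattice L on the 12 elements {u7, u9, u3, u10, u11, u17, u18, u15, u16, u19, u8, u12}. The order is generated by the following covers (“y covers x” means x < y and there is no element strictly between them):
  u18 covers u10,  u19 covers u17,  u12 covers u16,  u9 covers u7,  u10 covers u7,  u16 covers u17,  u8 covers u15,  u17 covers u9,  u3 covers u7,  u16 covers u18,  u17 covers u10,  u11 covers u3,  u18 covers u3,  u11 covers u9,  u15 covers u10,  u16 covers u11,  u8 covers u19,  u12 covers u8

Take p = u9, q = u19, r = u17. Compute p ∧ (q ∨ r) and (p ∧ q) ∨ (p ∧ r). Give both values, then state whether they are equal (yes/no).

u9; u9; yes

q ∨ r = u19, so p ∧ (q ∨ r) = u9 ∧ u19 = u9.
p ∧ q = u9 and p ∧ r = u9, so (p ∧ q) ∨ (p ∧ r) = u9 ∨ u9 = u9.
Equal: yes.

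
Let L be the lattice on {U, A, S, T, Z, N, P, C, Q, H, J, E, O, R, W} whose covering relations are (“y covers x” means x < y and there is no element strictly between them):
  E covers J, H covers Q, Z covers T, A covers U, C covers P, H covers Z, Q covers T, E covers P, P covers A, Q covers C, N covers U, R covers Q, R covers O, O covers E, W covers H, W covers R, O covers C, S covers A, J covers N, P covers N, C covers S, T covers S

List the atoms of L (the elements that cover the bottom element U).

The atoms are exactly the elements that cover U: A, N.

A, N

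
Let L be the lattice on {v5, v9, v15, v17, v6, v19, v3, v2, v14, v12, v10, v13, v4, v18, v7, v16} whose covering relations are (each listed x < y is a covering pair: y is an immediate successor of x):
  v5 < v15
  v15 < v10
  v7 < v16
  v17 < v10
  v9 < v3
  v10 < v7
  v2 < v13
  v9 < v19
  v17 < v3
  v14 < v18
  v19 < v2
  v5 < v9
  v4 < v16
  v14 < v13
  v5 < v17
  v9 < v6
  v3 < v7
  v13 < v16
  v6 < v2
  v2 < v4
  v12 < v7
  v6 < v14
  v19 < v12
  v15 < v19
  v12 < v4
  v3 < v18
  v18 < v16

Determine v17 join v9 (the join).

v3

Common upper bounds of {v17, v9}: v16, v18, v3, v7.
The least among these is v3.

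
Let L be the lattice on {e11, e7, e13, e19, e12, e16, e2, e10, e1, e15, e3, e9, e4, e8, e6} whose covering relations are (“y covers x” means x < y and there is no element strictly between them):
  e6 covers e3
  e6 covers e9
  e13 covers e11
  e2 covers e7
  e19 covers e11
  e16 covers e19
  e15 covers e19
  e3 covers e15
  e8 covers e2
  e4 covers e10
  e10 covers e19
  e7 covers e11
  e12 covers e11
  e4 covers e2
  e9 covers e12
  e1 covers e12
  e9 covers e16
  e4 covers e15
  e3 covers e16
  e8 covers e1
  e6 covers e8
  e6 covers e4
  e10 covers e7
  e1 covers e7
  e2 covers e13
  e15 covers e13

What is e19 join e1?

Common upper bounds of {e19, e1}: e6.
The least among these is e6.

e6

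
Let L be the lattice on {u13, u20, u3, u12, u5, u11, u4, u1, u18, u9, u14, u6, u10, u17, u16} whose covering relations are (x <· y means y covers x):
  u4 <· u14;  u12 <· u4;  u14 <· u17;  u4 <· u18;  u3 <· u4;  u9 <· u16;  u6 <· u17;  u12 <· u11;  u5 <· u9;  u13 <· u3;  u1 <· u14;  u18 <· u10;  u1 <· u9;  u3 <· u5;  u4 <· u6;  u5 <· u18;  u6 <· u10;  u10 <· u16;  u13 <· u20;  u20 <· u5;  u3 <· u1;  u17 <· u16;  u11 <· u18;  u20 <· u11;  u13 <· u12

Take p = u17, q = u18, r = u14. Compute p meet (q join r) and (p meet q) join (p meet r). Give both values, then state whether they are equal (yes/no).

u17; u14; no

q join r = u16, so p meet (q join r) = u17 meet u16 = u17.
p meet q = u4 and p meet r = u14, so (p meet q) join (p meet r) = u4 join u14 = u14.
Equal: no.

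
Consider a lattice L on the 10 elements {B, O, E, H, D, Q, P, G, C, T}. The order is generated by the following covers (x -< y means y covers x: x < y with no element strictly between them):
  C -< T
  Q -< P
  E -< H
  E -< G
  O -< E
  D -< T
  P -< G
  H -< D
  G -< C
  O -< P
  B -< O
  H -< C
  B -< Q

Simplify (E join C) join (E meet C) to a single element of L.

E ∨ C = C
E ∧ C = E
C ∨ E = C

C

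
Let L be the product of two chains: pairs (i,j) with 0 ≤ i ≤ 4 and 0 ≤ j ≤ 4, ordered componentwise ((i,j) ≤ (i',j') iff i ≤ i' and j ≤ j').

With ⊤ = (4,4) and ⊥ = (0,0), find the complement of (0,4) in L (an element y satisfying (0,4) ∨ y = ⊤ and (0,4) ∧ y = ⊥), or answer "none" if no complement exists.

Need y with (0,4) ∨ y = (4,4) and (0,4) ∧ y = (0,0).
Checking each element gives: (4,0).

(4,0)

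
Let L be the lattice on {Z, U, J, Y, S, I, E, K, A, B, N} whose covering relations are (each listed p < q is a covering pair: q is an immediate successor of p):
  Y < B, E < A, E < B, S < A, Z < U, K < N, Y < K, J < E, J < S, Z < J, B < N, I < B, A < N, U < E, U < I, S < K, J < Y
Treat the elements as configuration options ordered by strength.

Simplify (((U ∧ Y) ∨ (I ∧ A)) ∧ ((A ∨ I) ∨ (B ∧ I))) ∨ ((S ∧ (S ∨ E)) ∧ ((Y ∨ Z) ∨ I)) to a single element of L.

E

U ∧ Y = Z
I ∧ A = U
Z ∨ U = U
A ∨ I = N
B ∧ I = I
N ∨ I = N
U ∧ N = U
S ∨ E = A
S ∧ A = S
Y ∨ Z = Y
Y ∨ I = B
S ∧ B = J
U ∨ J = E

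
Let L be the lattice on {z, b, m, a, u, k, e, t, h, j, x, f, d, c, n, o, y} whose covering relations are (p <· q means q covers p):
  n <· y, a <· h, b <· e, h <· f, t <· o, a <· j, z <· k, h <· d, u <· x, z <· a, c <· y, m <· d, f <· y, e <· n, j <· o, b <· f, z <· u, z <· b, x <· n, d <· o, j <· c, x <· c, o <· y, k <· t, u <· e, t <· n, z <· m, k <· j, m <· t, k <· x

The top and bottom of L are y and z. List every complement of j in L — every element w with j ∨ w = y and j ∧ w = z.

b, e

Need w with j ∨ w = y and j ∧ w = z.
Checking each element gives: b, e.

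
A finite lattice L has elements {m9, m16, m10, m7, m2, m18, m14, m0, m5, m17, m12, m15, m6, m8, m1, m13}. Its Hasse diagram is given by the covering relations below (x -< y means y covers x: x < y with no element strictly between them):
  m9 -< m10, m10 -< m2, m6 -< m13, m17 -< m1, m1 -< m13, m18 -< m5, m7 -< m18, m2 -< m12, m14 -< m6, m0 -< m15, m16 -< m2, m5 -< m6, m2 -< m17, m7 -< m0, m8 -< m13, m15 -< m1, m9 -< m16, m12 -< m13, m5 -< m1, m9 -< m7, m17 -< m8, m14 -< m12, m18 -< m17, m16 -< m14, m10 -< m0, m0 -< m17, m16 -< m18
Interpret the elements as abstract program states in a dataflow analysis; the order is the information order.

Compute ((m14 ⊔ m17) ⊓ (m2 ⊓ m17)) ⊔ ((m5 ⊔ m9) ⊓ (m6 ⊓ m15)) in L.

m17

m14 ∨ m17 = m13
m2 ∧ m17 = m2
m13 ∧ m2 = m2
m5 ∨ m9 = m5
m6 ∧ m15 = m7
m5 ∧ m7 = m7
m2 ∨ m7 = m17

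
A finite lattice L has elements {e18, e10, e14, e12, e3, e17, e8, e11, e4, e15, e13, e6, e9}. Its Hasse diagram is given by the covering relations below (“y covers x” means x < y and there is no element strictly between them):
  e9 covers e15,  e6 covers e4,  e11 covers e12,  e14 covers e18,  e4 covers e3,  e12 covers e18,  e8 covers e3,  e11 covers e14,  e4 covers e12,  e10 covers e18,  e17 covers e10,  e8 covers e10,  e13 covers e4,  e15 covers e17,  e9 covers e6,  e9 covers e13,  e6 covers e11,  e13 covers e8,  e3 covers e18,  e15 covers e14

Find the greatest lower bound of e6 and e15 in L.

e14

Common lower bounds of {e6, e15}: e14, e18.
The greatest among these is e14.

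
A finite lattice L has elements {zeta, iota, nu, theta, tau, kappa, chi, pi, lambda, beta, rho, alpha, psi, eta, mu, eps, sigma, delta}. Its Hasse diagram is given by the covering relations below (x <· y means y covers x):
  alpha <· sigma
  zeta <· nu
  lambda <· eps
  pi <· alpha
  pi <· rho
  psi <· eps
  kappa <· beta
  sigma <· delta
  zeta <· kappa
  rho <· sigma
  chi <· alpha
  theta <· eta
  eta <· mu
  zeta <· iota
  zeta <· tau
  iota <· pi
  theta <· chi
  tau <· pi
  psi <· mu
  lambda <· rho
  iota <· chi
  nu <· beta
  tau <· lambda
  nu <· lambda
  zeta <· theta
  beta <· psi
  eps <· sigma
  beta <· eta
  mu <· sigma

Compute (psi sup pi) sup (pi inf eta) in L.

sigma

psi ∨ pi = sigma
pi ∧ eta = zeta
sigma ∨ zeta = sigma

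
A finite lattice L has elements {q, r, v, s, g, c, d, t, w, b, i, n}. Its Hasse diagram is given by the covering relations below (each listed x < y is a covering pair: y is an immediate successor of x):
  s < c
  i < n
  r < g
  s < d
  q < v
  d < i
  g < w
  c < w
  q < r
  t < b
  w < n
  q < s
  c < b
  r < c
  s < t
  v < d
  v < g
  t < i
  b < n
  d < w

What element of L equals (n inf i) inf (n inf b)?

n ∧ i = i
n ∧ b = b
i ∧ b = t

t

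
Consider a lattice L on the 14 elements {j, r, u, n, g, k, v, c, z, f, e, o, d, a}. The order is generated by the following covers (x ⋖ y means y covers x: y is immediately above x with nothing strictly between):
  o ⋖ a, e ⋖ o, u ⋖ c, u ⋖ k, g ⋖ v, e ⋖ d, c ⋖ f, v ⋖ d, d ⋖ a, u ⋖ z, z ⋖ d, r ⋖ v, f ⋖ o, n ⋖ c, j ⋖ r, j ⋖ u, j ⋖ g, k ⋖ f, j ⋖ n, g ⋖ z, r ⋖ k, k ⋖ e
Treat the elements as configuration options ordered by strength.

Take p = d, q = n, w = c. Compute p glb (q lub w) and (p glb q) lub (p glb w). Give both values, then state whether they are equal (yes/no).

q lub w = c, so p glb (q lub w) = d glb c = u.
p glb q = j and p glb w = u, so (p glb q) lub (p glb w) = j lub u = u.
Equal: yes.

u; u; yes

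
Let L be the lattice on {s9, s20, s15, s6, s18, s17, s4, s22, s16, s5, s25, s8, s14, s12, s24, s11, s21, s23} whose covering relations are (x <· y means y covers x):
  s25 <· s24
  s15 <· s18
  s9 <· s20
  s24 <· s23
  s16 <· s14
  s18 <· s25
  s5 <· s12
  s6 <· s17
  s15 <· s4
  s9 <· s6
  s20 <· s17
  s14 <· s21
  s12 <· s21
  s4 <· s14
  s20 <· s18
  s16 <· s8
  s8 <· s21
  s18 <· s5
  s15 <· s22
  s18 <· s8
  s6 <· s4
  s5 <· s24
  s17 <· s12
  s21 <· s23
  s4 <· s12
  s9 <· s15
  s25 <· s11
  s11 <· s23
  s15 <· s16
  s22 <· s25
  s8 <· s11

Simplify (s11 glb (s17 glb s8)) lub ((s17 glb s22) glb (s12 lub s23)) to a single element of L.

s17 ∧ s8 = s20
s11 ∧ s20 = s20
s17 ∧ s22 = s9
s12 ∨ s23 = s23
s9 ∧ s23 = s9
s20 ∨ s9 = s20

s20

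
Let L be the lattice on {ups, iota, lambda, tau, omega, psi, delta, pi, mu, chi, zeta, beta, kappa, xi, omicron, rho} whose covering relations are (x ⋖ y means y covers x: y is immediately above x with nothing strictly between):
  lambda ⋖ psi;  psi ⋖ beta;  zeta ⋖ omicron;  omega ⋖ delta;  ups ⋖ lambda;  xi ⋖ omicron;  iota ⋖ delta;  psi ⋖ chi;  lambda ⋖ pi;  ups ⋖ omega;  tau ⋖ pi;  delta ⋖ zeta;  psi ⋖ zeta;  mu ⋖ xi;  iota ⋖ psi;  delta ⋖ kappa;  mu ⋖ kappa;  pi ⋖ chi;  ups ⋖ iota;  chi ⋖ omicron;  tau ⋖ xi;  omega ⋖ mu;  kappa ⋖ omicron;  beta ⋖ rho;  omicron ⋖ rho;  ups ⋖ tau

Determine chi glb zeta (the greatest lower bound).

Common lower bounds of {chi, zeta}: iota, lambda, psi, ups.
The greatest among these is psi.

psi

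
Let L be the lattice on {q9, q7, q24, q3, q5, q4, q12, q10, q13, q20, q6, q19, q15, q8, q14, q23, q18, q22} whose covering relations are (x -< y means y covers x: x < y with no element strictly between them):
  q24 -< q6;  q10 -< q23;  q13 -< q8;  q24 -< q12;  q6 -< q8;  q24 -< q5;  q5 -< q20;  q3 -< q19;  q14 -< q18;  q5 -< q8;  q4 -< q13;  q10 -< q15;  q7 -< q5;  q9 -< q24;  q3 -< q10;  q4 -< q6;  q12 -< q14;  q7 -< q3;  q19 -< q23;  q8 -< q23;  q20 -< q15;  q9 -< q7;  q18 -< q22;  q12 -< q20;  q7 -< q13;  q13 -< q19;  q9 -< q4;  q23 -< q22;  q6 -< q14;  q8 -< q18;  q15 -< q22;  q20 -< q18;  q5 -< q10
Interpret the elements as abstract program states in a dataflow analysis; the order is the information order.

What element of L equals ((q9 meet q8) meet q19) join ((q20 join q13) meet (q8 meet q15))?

q9 ∧ q8 = q9
q9 ∧ q19 = q9
q20 ∨ q13 = q18
q8 ∧ q15 = q5
q18 ∧ q5 = q5
q9 ∨ q5 = q5

q5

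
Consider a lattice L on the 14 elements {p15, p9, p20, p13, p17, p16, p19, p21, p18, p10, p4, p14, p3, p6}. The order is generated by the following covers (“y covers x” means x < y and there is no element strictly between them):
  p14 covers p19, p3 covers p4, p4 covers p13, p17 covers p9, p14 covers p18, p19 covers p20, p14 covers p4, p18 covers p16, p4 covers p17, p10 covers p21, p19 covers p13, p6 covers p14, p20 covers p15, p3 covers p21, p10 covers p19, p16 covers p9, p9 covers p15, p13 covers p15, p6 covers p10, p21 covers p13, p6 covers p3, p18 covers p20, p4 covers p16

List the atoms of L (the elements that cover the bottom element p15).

p13, p20, p9

The atoms are exactly the elements that cover p15: p13, p20, p9.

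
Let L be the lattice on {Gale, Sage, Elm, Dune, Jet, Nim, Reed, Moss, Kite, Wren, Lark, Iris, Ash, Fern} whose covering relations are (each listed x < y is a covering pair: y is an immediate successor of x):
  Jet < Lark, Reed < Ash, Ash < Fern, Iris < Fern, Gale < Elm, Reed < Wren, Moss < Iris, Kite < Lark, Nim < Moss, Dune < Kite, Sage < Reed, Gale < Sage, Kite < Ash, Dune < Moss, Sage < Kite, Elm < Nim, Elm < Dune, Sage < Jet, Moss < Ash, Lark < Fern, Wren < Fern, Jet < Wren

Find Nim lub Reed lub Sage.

Ash

Common upper bounds of {Nim, Reed, Sage}: Ash, Fern.
The least among these is Ash.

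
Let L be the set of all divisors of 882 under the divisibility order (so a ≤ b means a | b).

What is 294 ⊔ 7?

294

Common upper bounds of {294, 7}: 294, 882.
The least among these is 294.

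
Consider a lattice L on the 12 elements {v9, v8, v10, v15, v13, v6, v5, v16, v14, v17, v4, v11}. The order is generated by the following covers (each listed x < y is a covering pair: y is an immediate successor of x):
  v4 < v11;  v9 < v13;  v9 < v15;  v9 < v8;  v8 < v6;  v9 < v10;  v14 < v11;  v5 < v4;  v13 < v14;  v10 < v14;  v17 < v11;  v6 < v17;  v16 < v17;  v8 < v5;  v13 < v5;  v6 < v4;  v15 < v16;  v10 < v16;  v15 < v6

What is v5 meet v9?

Common lower bounds of {v5, v9}: v9.
The greatest among these is v9.

v9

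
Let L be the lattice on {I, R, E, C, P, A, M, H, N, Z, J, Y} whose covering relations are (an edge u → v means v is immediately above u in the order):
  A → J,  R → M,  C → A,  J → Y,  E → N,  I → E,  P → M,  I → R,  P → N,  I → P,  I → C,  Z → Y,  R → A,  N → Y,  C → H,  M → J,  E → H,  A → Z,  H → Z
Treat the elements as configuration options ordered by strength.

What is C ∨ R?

A

Common upper bounds of {C, R}: A, J, Y, Z.
The least among these is A.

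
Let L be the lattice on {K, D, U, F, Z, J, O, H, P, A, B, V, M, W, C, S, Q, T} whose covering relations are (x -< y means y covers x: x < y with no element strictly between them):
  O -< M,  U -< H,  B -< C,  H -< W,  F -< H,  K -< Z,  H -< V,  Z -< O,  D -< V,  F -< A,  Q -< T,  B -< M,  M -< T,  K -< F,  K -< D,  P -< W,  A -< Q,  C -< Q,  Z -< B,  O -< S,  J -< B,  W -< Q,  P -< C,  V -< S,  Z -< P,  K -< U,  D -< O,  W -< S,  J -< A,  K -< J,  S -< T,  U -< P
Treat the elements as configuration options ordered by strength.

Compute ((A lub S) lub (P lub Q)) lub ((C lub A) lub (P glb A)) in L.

A ∨ S = T
P ∨ Q = Q
T ∨ Q = T
C ∨ A = Q
P ∧ A = K
Q ∨ K = Q
T ∨ Q = T

T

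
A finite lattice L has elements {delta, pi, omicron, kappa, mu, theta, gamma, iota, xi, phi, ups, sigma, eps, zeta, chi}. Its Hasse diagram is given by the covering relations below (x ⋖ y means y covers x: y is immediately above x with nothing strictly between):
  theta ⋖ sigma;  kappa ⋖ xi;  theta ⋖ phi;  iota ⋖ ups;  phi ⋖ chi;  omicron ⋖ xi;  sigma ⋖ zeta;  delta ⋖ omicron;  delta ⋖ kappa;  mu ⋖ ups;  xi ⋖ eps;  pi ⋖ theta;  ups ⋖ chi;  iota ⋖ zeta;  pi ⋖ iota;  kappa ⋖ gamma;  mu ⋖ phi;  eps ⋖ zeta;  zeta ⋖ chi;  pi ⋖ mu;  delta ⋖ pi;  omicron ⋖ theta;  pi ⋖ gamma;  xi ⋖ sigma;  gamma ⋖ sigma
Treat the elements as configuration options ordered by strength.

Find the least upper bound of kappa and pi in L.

Common upper bounds of {kappa, pi}: chi, gamma, sigma, zeta.
The least among these is gamma.

gamma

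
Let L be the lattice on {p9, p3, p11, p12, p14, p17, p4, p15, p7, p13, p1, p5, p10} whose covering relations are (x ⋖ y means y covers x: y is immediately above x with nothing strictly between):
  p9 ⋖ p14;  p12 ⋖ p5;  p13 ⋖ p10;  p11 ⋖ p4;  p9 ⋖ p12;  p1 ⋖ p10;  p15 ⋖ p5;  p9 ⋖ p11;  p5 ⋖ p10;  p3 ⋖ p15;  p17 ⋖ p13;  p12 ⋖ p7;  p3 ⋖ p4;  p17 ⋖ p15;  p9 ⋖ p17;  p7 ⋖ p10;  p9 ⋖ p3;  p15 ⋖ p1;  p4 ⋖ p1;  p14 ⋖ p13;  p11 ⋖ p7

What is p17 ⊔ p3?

p15

Common upper bounds of {p17, p3}: p1, p10, p15, p5.
The least among these is p15.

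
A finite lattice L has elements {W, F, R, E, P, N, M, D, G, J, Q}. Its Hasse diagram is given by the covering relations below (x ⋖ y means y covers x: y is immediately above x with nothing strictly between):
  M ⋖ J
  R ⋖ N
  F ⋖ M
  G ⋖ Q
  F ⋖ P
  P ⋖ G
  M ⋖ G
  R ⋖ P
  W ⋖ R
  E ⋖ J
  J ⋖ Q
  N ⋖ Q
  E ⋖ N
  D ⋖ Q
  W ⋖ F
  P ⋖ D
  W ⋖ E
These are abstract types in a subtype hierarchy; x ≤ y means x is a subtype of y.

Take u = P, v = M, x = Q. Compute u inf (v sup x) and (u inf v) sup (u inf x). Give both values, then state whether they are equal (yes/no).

P; P; yes

v sup x = Q, so u inf (v sup x) = P inf Q = P.
u inf v = F and u inf x = P, so (u inf v) sup (u inf x) = F sup P = P.
Equal: yes.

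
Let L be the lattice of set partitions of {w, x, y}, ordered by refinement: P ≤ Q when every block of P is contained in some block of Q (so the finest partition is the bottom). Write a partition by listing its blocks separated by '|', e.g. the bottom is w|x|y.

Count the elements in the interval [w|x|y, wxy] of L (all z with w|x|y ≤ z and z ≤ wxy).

5

The interval [w|x|y, wxy] = {wxy, wx|y, wy|x, w|xy, w|x|y}, which has 5 elements.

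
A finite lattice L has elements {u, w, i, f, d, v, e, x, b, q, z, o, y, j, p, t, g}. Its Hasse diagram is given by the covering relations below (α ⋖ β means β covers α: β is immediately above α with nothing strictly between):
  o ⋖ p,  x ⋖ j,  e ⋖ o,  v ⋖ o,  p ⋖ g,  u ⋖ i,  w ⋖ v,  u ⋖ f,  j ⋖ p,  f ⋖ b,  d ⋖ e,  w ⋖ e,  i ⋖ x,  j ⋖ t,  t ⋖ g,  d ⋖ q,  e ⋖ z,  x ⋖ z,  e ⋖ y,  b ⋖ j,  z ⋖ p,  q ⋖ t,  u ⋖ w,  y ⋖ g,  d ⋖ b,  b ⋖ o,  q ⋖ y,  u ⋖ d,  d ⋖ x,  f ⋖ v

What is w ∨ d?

e

Common upper bounds of {w, d}: e, g, o, p, y, z.
The least among these is e.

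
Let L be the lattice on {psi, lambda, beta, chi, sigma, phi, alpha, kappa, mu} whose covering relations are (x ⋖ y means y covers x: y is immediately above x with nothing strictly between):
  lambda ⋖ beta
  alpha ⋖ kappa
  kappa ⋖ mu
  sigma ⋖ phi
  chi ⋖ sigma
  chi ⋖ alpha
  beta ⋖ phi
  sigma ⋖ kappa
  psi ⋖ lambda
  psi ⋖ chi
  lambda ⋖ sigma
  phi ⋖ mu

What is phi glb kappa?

Common lower bounds of {phi, kappa}: chi, lambda, psi, sigma.
The greatest among these is sigma.

sigma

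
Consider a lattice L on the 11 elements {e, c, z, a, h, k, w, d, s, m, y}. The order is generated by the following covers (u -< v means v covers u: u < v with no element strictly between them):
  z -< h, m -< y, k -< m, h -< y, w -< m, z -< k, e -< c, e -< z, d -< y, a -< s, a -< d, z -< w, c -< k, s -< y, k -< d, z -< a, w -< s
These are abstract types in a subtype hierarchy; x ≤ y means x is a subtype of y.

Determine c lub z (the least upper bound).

Common upper bounds of {c, z}: d, k, m, y.
The least among these is k.

k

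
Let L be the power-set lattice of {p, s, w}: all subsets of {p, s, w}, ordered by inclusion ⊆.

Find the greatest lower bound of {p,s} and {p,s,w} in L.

Under ⊆, meet is intersection: {p,s} ∩ {p,s,w} = {p,s}.

{p,s}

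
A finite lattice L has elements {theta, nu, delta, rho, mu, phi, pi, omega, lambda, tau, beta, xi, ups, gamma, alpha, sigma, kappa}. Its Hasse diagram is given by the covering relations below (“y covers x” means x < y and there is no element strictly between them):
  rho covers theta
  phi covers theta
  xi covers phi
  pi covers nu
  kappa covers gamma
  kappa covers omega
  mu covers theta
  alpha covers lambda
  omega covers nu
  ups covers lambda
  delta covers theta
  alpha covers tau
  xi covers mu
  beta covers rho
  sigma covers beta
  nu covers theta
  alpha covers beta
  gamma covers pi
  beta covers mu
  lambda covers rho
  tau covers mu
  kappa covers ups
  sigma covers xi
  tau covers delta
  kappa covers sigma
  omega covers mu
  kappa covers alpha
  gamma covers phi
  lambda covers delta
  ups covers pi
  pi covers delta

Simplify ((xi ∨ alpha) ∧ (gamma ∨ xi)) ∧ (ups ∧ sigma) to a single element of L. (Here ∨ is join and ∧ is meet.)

xi ∨ alpha = kappa
gamma ∨ xi = kappa
kappa ∧ kappa = kappa
ups ∧ sigma = rho
kappa ∧ rho = rho

rho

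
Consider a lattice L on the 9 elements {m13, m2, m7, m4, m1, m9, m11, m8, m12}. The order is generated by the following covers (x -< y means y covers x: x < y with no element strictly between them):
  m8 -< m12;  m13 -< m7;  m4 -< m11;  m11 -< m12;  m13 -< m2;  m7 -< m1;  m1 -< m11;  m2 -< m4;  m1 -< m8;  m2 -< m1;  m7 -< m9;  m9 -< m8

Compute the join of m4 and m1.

m11

Common upper bounds of {m4, m1}: m11, m12.
The least among these is m11.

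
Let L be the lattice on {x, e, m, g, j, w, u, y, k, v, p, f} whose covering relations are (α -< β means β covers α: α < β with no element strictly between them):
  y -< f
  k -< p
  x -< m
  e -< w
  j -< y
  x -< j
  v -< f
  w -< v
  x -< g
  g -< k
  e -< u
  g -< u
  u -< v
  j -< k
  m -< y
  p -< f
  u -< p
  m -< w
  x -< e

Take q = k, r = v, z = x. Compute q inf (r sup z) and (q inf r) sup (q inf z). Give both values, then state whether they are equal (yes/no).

g; g; yes

r sup z = v, so q inf (r sup z) = k inf v = g.
q inf r = g and q inf z = x, so (q inf r) sup (q inf z) = g sup x = g.
Equal: yes.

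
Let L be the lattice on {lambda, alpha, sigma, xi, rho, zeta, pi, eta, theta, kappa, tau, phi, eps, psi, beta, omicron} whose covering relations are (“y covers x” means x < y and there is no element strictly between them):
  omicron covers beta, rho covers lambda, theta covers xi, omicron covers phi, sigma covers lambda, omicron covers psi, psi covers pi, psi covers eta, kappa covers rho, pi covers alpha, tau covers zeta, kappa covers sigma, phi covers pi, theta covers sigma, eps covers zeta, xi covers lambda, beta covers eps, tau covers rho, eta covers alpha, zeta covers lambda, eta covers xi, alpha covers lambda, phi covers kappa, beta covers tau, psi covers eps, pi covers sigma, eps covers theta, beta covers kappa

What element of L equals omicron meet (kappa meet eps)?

sigma

kappa ∧ eps = sigma
omicron ∧ sigma = sigma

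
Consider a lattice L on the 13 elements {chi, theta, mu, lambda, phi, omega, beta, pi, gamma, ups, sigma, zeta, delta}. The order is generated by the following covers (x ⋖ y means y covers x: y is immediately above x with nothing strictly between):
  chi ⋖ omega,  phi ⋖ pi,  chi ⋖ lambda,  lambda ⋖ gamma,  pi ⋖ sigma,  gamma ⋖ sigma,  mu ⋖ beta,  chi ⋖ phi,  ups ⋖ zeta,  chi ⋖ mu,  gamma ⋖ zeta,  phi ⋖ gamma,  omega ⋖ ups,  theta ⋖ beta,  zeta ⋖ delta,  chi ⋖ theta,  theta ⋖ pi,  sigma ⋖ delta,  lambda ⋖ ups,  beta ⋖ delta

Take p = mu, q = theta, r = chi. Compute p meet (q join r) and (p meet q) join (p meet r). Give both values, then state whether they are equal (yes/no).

chi; chi; yes

q join r = theta, so p meet (q join r) = mu meet theta = chi.
p meet q = chi and p meet r = chi, so (p meet q) join (p meet r) = chi join chi = chi.
Equal: yes.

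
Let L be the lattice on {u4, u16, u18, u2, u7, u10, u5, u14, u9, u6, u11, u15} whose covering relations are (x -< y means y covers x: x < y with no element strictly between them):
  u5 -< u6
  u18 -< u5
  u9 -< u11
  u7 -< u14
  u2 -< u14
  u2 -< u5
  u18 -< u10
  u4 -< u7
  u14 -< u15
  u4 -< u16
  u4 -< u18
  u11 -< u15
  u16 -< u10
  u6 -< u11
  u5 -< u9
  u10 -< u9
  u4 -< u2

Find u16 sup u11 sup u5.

u11

Common upper bounds of {u16, u11, u5}: u11, u15.
The least among these is u11.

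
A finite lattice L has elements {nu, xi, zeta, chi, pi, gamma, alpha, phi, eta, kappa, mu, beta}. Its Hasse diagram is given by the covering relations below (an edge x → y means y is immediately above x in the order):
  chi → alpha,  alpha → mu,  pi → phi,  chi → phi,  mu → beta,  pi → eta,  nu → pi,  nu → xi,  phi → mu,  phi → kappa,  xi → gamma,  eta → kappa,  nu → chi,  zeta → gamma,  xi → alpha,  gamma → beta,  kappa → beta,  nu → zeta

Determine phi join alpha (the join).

Common upper bounds of {phi, alpha}: beta, mu.
The least among these is mu.

mu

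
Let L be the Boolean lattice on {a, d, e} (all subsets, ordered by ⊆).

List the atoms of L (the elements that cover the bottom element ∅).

{a}, {d}, {e}

The atoms are exactly the elements that cover ∅: {a}, {d}, {e}.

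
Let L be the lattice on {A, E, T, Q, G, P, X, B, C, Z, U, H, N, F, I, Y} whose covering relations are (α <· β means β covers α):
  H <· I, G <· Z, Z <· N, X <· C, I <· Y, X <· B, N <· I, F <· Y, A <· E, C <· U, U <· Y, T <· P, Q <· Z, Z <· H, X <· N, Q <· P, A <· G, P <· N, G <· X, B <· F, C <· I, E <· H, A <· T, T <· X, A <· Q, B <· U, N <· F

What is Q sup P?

Common upper bounds of {Q, P}: F, I, N, P, Y.
The least among these is P.

P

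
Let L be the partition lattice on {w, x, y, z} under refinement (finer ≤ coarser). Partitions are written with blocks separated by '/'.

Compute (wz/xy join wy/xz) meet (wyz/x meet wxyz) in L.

wz/xy ∨ wy/xz = wxyz
wyz/x ∧ wxyz = wyz/x
wxyz ∧ wyz/x = wyz/x

wyz/x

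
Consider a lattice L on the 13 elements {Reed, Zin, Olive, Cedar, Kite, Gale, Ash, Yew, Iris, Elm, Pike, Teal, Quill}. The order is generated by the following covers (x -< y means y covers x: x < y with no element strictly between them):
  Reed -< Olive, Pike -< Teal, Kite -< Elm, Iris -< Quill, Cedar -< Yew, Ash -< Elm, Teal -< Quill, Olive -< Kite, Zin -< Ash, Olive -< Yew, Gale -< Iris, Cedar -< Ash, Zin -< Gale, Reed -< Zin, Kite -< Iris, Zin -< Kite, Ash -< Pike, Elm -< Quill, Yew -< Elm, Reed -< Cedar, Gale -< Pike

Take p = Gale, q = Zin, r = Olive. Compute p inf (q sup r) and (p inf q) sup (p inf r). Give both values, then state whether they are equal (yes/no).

q sup r = Kite, so p inf (q sup r) = Gale inf Kite = Zin.
p inf q = Zin and p inf r = Reed, so (p inf q) sup (p inf r) = Zin sup Reed = Zin.
Equal: yes.

Zin; Zin; yes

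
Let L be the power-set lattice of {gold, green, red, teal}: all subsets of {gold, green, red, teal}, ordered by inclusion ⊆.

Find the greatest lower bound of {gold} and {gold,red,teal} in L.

Under ⊆, meet is intersection: {gold} ∩ {gold,red,teal} = {gold}.

{gold}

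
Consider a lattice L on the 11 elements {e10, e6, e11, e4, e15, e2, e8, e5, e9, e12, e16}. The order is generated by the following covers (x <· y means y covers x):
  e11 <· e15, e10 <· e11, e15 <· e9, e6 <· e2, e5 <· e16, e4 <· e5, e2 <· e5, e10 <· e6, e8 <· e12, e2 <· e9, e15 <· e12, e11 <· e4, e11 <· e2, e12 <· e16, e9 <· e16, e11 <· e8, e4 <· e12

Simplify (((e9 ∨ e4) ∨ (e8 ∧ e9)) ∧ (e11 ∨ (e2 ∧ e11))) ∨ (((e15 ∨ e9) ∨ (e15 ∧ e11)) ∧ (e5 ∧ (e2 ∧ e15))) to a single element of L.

e9 ∨ e4 = e16
e8 ∧ e9 = e11
e16 ∨ e11 = e16
e2 ∧ e11 = e11
e11 ∨ e11 = e11
e16 ∧ e11 = e11
e15 ∨ e9 = e9
e15 ∧ e11 = e11
e9 ∨ e11 = e9
e2 ∧ e15 = e11
e5 ∧ e11 = e11
e9 ∧ e11 = e11
e11 ∨ e11 = e11

e11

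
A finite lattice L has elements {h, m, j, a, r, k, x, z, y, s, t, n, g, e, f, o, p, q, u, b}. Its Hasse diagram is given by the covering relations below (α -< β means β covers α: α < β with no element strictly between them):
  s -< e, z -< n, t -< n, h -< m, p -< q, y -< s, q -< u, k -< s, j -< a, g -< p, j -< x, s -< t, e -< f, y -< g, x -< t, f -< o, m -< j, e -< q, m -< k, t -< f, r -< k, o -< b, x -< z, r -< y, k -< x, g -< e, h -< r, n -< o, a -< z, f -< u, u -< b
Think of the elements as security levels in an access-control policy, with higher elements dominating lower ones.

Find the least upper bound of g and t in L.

Common upper bounds of {g, t}: b, f, o, u.
The least among these is f.

f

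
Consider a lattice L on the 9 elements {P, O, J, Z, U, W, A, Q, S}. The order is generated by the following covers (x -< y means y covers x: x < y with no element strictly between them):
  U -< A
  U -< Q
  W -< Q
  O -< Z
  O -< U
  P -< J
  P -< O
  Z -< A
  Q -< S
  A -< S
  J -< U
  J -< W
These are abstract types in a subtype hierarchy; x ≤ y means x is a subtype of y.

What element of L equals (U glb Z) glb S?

O

U ∧ Z = O
O ∧ S = O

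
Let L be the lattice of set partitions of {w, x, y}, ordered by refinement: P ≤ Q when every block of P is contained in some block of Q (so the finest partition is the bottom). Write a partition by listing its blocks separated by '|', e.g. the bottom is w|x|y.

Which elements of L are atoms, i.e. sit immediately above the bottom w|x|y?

The atoms are exactly the elements that cover w|x|y: wx|y, wy|x, w|xy.

wx|y, wy|x, w|xy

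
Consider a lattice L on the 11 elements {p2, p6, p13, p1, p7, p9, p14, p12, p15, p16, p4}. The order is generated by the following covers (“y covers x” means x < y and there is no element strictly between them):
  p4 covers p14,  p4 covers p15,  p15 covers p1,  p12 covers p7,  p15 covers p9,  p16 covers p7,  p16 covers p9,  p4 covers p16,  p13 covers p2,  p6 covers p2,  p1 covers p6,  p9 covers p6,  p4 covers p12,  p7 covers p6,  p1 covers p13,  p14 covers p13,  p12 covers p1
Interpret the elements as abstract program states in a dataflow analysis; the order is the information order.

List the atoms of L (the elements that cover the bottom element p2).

The atoms are exactly the elements that cover p2: p13, p6.

p13, p6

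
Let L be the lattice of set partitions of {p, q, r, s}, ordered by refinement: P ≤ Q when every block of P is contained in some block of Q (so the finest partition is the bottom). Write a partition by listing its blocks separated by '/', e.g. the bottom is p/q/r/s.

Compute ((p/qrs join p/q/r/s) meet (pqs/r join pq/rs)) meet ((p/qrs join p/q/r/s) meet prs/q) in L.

p/qrs ∨ p/q/r/s = p/qrs
pqs/r ∨ pq/rs = pqrs
p/qrs ∧ pqrs = p/qrs
p/qrs ∨ p/q/r/s = p/qrs
p/qrs ∧ prs/q = p/q/rs
p/qrs ∧ p/q/rs = p/q/rs

p/q/rs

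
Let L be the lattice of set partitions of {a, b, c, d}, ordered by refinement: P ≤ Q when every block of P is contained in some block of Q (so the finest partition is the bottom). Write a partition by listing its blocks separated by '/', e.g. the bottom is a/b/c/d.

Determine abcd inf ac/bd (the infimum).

The meet (common refinement) of abcd and ac/bd intersects blocks pairwise, giving ac/bd.

ac/bd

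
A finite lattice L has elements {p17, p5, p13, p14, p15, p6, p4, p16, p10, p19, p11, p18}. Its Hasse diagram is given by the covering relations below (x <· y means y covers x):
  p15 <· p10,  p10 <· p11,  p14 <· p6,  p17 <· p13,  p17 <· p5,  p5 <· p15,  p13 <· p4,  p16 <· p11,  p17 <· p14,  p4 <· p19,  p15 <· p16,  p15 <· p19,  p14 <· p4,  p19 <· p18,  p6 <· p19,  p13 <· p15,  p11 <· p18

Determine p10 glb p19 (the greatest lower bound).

Common lower bounds of {p10, p19}: p13, p15, p17, p5.
The greatest among these is p15.

p15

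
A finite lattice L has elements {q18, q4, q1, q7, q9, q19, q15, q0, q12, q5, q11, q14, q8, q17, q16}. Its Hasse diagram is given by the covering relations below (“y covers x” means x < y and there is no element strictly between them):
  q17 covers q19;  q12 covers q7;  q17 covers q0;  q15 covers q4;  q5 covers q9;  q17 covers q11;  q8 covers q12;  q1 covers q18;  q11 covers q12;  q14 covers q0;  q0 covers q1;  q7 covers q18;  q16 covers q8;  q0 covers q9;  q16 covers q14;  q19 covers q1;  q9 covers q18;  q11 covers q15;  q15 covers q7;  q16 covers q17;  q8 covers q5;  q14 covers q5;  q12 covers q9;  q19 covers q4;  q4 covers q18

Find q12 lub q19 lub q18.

Common upper bounds of {q12, q19, q18}: q16, q17.
The least among these is q17.

q17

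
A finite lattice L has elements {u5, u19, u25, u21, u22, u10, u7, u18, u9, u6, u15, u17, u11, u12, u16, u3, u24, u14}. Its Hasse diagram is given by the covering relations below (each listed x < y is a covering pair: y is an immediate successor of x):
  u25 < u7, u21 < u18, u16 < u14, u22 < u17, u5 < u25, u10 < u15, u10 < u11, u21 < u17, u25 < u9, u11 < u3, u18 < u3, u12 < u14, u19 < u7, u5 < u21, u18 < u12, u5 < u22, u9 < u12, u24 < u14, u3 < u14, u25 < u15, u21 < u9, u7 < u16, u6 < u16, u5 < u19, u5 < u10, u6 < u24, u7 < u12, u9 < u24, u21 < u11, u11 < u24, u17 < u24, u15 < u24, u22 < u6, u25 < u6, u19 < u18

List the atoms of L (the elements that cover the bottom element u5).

u10, u19, u21, u22, u25

The atoms are exactly the elements that cover u5: u10, u19, u21, u22, u25.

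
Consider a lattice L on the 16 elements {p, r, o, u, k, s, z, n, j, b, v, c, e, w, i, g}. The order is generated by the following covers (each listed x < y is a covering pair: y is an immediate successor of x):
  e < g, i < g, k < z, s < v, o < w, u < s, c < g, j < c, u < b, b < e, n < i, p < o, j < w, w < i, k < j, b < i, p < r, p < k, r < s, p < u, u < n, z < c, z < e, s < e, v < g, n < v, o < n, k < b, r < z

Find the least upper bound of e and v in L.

Common upper bounds of {e, v}: g.
The least among these is g.

g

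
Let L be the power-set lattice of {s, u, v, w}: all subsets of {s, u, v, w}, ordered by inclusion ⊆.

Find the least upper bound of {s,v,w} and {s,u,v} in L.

{s,u,v,w}

Common upper bounds of {{s,v,w}, {s,u,v}}: {s,u,v,w}.
The least among these is {s,u,v,w}.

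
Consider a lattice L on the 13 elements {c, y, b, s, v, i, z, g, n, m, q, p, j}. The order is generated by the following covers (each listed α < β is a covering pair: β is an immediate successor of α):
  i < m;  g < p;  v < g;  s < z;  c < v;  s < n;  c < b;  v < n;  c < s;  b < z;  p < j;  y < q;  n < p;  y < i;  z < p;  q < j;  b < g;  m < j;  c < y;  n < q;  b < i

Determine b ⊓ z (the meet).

b

Common lower bounds of {b, z}: b, c.
The greatest among these is b.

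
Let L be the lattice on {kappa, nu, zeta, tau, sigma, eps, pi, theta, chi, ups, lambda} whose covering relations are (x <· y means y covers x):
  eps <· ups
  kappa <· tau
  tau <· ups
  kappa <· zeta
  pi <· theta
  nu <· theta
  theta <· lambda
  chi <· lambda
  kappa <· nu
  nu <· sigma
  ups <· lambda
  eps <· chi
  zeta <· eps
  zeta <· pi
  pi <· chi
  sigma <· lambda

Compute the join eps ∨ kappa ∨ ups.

Common upper bounds of {eps, kappa, ups}: lambda, ups.
The least among these is ups.

ups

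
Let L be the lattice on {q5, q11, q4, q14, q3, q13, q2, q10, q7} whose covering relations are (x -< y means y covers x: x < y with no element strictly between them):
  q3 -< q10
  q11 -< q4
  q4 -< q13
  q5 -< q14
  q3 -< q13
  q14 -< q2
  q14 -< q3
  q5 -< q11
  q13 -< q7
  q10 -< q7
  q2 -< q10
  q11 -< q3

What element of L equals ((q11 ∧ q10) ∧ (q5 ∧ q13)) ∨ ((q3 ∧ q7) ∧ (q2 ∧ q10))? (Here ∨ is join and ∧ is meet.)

q14

q11 ∧ q10 = q11
q5 ∧ q13 = q5
q11 ∧ q5 = q5
q3 ∧ q7 = q3
q2 ∧ q10 = q2
q3 ∧ q2 = q14
q5 ∨ q14 = q14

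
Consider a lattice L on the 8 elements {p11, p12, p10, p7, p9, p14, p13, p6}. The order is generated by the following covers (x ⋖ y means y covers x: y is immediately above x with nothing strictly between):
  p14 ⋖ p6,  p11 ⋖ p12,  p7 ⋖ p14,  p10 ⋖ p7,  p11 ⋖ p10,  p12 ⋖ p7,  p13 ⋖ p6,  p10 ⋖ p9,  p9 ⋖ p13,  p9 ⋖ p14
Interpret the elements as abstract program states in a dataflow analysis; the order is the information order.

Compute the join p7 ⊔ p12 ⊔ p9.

Common upper bounds of {p7, p12, p9}: p14, p6.
The least among these is p14.

p14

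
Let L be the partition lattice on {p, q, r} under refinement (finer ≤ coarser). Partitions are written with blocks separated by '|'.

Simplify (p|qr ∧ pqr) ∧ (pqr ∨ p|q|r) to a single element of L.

p|qr ∧ pqr = p|qr
pqr ∨ p|q|r = pqr
p|qr ∧ pqr = p|qr

p|qr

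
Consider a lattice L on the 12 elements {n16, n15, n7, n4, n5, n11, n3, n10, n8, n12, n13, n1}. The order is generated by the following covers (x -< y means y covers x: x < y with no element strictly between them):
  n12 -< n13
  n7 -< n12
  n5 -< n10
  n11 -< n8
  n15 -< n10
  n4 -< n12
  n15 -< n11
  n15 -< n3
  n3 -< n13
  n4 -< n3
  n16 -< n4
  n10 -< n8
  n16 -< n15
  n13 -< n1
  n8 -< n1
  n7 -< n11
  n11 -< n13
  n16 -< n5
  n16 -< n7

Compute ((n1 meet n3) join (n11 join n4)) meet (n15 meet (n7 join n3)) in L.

n1 ∧ n3 = n3
n11 ∨ n4 = n13
n3 ∨ n13 = n13
n7 ∨ n3 = n13
n15 ∧ n13 = n15
n13 ∧ n15 = n15

n15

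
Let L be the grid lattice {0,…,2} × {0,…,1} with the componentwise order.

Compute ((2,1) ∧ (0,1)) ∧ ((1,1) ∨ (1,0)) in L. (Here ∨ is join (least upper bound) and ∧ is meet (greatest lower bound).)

(2,1) ∧ (0,1) = (0,1)
(1,1) ∨ (1,0) = (1,1)
(0,1) ∧ (1,1) = (0,1)

(0,1)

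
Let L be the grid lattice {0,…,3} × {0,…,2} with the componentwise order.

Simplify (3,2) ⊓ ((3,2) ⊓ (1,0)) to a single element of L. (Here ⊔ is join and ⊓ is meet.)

(3,2) ∧ (1,0) = (1,0)
(3,2) ∧ (1,0) = (1,0)

(1,0)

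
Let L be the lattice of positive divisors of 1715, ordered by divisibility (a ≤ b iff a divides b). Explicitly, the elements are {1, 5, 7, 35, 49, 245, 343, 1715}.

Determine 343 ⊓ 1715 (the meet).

343

In the divisibility order, the meet is the greatest common divisor: gcd(343, 1715) = 343.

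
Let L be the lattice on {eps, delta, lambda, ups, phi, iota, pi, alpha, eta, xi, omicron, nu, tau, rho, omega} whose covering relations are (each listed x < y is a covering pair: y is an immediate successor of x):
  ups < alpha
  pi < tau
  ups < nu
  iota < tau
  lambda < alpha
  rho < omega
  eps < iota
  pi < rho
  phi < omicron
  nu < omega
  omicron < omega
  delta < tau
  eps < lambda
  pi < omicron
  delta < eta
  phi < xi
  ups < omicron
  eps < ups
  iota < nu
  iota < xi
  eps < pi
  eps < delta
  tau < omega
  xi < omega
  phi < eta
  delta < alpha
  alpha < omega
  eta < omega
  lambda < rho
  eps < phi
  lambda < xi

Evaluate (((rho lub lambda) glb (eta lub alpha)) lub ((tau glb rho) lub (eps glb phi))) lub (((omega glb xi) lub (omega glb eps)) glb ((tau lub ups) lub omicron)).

omega

rho ∨ lambda = rho
eta ∨ alpha = omega
rho ∧ omega = rho
tau ∧ rho = pi
eps ∧ phi = eps
pi ∨ eps = pi
rho ∨ pi = rho
omega ∧ xi = xi
omega ∧ eps = eps
xi ∨ eps = xi
tau ∨ ups = omega
omega ∨ omicron = omega
xi ∧ omega = xi
rho ∨ xi = omega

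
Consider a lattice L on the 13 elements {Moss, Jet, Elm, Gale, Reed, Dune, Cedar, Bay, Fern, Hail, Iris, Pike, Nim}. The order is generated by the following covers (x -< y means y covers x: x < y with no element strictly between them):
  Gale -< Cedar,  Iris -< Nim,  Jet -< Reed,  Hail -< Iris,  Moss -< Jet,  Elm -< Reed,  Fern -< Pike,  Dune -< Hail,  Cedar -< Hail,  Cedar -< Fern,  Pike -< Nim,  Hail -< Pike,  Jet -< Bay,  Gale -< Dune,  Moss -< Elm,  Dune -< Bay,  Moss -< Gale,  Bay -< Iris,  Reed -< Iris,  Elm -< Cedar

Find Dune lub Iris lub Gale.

Iris

Common upper bounds of {Dune, Iris, Gale}: Iris, Nim.
The least among these is Iris.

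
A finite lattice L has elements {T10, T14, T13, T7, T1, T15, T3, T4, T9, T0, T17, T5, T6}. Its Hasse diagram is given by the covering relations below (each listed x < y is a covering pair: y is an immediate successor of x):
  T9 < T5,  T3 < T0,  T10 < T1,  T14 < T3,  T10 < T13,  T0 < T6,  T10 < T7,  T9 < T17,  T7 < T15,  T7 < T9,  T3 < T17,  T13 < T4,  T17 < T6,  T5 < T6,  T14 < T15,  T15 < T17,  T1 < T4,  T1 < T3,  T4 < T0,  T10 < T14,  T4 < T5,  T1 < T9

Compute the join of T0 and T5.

Common upper bounds of {T0, T5}: T6.
The least among these is T6.

T6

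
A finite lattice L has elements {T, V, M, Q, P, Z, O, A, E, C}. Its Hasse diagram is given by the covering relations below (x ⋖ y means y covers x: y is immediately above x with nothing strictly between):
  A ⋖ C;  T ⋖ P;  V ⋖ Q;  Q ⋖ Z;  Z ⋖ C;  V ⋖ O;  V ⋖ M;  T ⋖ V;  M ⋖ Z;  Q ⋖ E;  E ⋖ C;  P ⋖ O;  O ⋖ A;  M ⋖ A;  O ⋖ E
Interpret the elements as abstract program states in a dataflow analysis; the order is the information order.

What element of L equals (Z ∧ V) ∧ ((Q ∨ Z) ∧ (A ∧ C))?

V

Z ∧ V = V
Q ∨ Z = Z
A ∧ C = A
Z ∧ A = M
V ∧ M = V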